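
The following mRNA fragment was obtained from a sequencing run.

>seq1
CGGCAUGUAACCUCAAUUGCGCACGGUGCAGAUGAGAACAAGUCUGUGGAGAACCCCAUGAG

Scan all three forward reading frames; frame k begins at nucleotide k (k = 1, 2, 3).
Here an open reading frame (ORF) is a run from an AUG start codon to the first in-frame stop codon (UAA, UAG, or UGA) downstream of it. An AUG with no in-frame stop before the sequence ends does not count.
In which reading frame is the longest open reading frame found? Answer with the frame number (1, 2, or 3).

2

Frame 1: CGG CAU GUA ACC UCA AUU GCG CAC GGU GCA GAU GAG AAC AAG UCU GUG GAG AAC CCC AUG — no AUG→stop ORF.
Frame 2: GGC AUG UAA CCU CAA UUG CGC ACG GUG CAG AUG AGA ACA AGU CUG UGG AGA ACC CCA UGA — AUG at 5, stop UAA at 8 → 6 nt; AUG at 32, stop UGA at 59 → 30 nt.
Frame 3: GCA UGU AAC CUC AAU UGC GCA CGG UGC AGA UGA GAA CAA GUC UGU GGA GAA CCC CAU GAG — no AUG→stop ORF.
Longest ORF is 30 nt in frame 2 (positions 32–61).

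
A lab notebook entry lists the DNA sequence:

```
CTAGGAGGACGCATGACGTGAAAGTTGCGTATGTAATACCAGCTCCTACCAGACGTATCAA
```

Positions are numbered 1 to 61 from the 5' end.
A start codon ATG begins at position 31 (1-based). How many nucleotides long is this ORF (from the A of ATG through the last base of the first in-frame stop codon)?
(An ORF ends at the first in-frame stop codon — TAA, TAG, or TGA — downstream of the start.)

6

Codons from position 31: ATG (31–33), TAA (34–36).
TAA is the first in-frame stop; ORF spans 31–36, 6 nucleotides.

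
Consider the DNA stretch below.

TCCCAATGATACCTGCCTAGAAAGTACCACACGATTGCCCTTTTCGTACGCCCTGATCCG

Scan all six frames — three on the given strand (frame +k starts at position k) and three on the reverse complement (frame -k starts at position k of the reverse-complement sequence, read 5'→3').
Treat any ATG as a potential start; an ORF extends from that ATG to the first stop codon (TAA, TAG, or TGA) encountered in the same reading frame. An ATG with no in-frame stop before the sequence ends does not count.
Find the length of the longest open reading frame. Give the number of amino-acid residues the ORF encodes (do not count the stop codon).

Reverse complement (5'→3'): CGGATCAGGGCGTACGAAAAGGGCAATCGTGTGGTACTTTCTAGGCAGGTATCATTGGGA
Frame +1: TCC CAA TGA TAC CTG CCT AGA AAG TAC CAC ACG ATT GCC CTT TTC GTA CGC CCT GAT CCG — no ATG→stop ORF.
Frame +2: CCC AAT GAT ACC TGC CTA GAA AGT ACC ACA CGA TTG CCC TTT TCG TAC GCC CTG ATC — no ATG→stop ORF.
Frame +3: CCA ATG ATA CCT GCC TAG AAA GTA CCA CAC GAT TGC CCT TTT CGT ACG CCC TGA TCC — ATG at 6, stop TAG at 18 → 15 nt.
Frame -1: CGG ATC AGG GCG TAC GAA AAG GGC AAT CGT GTG GTA CTT TCT AGG CAG GTA TCA TTG GGA — no ATG→stop ORF.
Frame -2: GGA TCA GGG CGT ACG AAA AGG GCA ATC GTG TGG TAC TTT CTA GGC AGG TAT CAT TGG — no ATG→stop ORF.
Frame -3: GAT CAG GGC GTA CGA AAA GGG CAA TCG TGT GGT ACT TTC TAG GCA GGT ATC ATT GGG — no ATG→stop ORF.
Longest: frame +3, positions 6–20, 15 nt = 5 codons = 4 aa. → 4 amino acids.

4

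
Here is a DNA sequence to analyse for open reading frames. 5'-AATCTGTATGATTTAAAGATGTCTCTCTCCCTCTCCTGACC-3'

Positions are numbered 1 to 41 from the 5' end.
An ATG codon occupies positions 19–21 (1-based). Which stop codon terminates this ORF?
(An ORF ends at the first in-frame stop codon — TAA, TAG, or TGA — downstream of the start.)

Codons from position 19: ATG (19–21), TCT (22–24), CTC (25–27), TCC (28–30), CTC (31–33), TCC (34–36), TGA (37–39).
The first in-frame stop codon is TGA.

TGA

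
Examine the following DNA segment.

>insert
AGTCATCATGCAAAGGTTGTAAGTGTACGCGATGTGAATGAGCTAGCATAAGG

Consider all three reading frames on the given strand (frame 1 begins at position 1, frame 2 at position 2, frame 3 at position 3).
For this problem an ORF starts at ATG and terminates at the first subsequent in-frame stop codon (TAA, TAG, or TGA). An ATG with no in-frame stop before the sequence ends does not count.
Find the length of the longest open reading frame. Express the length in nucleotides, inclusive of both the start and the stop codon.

Frame 1: AGT CAT CAT GCA AAG GTT GTA AGT GTA CGC GAT GTG AAT GAG CTA GCA TAA — no ATG→stop ORF.
Frame 2: GTC ATC ATG CAA AGG TTG TAA GTG TAC GCG ATG TGA ATG AGC TAG CAT AAG — ATG at 8, stop TAA at 20 → 15 nt; ATG at 32, stop TGA at 35 → 6 nt; ATG at 38, stop TAG at 44 → 9 nt.
Frame 3: TCA TCA TGC AAA GGT TGT AAG TGT ACG CGA TGT GAA TGA GCT AGC ATA AGG — no ATG→stop ORF.
Longest: frame 2, positions 8–22, 15 nt = 5 codons = 4 aa. → 15 nucleotides.

15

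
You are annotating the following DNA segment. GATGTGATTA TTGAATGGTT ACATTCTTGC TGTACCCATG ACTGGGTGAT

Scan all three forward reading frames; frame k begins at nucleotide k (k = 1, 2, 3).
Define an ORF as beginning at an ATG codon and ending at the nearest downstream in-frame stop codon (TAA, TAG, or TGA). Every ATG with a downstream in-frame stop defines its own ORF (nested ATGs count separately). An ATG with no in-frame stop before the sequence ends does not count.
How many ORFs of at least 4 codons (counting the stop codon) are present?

2

Frame 1: GAT GTG ATT ATT GAA TGG TTA CAT TCT TGC TGT ACC CAT GAC TGG GTG — no ATG→stop ORF.
Frame 2: ATG TGA TTA TTG AAT GGT TAC ATT CTT GCT GTA CCC ATG ACT GGG TGA — ATG at 2, stop TGA at 5 → 6 nt; ATG at 38, stop TGA at 47 → 12 nt.
Frame 3: TGT GAT TAT TGA ATG GTT ACA TTC TTG CTG TAC CCA TGA CTG GGT GAT — ATG at 15, stop TGA at 39 → 27 nt.
ORFs ≥ 4 codons: frame 2 38–49 (4 codons), frame 3 15–41 (9 codons). Count = 2.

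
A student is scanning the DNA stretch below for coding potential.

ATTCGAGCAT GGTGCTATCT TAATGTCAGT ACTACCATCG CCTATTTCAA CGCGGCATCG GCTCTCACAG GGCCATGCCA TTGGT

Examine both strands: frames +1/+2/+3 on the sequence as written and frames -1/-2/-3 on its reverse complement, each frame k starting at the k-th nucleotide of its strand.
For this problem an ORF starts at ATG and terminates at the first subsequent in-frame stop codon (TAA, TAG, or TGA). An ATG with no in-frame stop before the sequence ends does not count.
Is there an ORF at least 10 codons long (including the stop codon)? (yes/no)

no

Reverse complement (5'→3'): ACCAATGGCATGGCCCTGTGAGAGCCGATGCCGCGTTGAAATAGGCGATGGTAGTACTGACATTAAGATAGCACCATGCTCGAAT
Frame +1: ATT CGA GCA TGG TGC TAT CTT AAT GTC AGT ACT ACC ATC GCC TAT TTC AAC GCG GCA TCG GCT CTC ACA GGG CCA TGC CAT TGG — no ATG→stop ORF.
Frame +2: TTC GAG CAT GGT GCT ATC TTA ATG TCA GTA CTA CCA TCG CCT ATT TCA ACG CGG CAT CGG CTC TCA CAG GGC CAT GCC ATT GGT — no ATG→stop ORF.
Frame +3: TCG AGC ATG GTG CTA TCT TAA TGT CAG TAC TAC CAT CGC CTA TTT CAA CGC GGC ATC GGC TCT CAC AGG GCC ATG CCA TTG — ATG at 9, stop TAA at 21 → 15 nt.
Frame -1: ACC AAT GGC ATG GCC CTG TGA GAG CCG ATG CCG CGT TGA AAT AGG CGA TGG TAG TAC TGA CAT TAA GAT AGC ACC ATG CTC GAA — ATG at 10, stop TGA at 19 → 12 nt; ATG at 28, stop TGA at 37 → 12 nt.
Frame -2: CCA ATG GCA TGG CCC TGT GAG AGC CGA TGC CGC GTT GAA ATA GGC GAT GGT AGT ACT GAC ATT AAG ATA GCA CCA TGC TCG AAT — no ATG→stop ORF.
Frame -3: CAA TGG CAT GGC CCT GTG AGA GCC GAT GCC GCG TTG AAA TAG GCG ATG GTA GTA CTG ACA TTA AGA TAG CAC CAT GCT CGA — ATG at 48, stop TAG at 69 → 24 nt.
Largest ORF found is 8 codons < 10, so no.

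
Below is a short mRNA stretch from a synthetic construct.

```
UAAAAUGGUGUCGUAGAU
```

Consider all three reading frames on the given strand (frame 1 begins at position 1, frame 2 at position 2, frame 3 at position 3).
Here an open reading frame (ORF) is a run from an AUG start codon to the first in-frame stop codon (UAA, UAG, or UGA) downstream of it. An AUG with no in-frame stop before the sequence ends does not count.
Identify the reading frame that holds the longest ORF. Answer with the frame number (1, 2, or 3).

2

Frame 1: UAA AAU GGU GUC GUA GAU — no AUG→stop ORF.
Frame 2: AAA AUG GUG UCG UAG — AUG at 5, stop UAG at 14 → 12 nt.
Frame 3: AAA UGG UGU CGU AGA — no AUG→stop ORF.
Longest ORF is 12 nt in frame 2 (positions 5–16).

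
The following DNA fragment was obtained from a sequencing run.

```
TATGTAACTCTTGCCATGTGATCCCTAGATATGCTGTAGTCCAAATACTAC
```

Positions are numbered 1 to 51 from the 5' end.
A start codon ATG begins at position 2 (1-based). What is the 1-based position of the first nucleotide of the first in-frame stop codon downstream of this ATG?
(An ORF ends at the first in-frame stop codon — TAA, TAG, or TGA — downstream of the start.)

5

Codons from position 2: ATG (2–4), TAA (5–7).
TAA is a stop codon; it begins at position 5.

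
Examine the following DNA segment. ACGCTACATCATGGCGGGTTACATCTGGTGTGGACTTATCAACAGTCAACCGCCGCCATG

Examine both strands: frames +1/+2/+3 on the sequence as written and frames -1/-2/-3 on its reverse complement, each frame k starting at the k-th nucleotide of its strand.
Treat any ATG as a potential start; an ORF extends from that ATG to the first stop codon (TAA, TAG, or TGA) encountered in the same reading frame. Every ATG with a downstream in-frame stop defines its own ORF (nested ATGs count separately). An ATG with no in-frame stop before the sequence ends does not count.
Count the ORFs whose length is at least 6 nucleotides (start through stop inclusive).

Reverse complement (5'→3'): CATGGCGGCGGTTGACTGTTGATAAGTCCACACCAGATGTAACCCGCCATGATGTAGCGT
Frame +1: ACG CTA CAT CAT GGC GGG TTA CAT CTG GTG TGG ACT TAT CAA CAG TCA ACC GCC GCC ATG — no ATG→stop ORF.
Frame +2: CGC TAC ATC ATG GCG GGT TAC ATC TGG TGT GGA CTT ATC AAC AGT CAA CCG CCG CCA — no ATG→stop ORF.
Frame +3: GCT ACA TCA TGG CGG GTT ACA TCT GGT GTG GAC TTA TCA ACA GTC AAC CGC CGC CAT — no ATG→stop ORF.
Frame -1: CAT GGC GGC GGT TGA CTG TTG ATA AGT CCA CAC CAG ATG TAA CCC GCC ATG ATG TAG CGT — ATG at 37, stop TAA at 40 → 6 nt; ATG at 49, stop TAG at 55 → 9 nt; ATG at 52, stop TAG at 55 → 6 nt.
Frame -2: ATG GCG GCG GTT GAC TGT TGA TAA GTC CAC ACC AGA TGT AAC CCG CCA TGA TGT AGC — ATG at 2, stop TGA at 20 → 21 nt.
Frame -3: TGG CGG CGG TTG ACT GTT GAT AAG TCC ACA CCA GAT GTA ACC CGC CAT GAT GTA GCG — no ATG→stop ORF.
ORFs ≥ 6 nucleotides: frame -1 37–42 (6 nucleotides), frame -1 49–57 (9 nucleotides), frame -1 52–57 (6 nucleotides), frame -2 2–22 (21 nucleotides). Count = 4.

4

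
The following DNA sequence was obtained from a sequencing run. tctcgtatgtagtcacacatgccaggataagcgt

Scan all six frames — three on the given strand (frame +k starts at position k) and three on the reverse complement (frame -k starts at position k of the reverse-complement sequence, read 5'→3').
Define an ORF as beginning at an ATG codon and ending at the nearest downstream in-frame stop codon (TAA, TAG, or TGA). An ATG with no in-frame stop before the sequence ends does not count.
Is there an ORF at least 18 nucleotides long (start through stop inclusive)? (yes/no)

Reverse complement (5'→3'): ACGCTTATCCTGGCATGTGTGACTACATACGAGA
Frame +1: TCT CGT ATG TAG TCA CAC ATG CCA GGA TAA GCG — ATG at 7, stop TAG at 10 → 6 nt; ATG at 19, stop TAA at 28 → 12 nt.
Frame +2: CTC GTA TGT AGT CAC ACA TGC CAG GAT AAG CGT — no ATG→stop ORF.
Frame +3: TCG TAT GTA GTC ACA CAT GCC AGG ATA AGC — no ATG→stop ORF.
Frame -1: ACG CTT ATC CTG GCA TGT GTG ACT ACA TAC GAG — no ATG→stop ORF.
Frame -2: CGC TTA TCC TGG CAT GTG TGA CTA CAT ACG AGA — no ATG→stop ORF.
Frame -3: GCT TAT CCT GGC ATG TGT GAC TAC ATA CGA — no ATG→stop ORF.
Largest ORF found is 12 nucleotides < 18, so no.

no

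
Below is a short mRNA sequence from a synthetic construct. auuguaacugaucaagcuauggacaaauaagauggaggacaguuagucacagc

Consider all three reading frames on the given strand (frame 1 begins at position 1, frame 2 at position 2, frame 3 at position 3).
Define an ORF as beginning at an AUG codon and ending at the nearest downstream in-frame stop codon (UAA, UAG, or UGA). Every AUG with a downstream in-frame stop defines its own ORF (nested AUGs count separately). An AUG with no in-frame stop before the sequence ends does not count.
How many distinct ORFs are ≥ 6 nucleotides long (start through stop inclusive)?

2

Frame 1: AUU GUA ACU GAU CAA GCU AUG GAC AAA UAA GAU GGA GGA CAG UUA GUC ACA — AUG at 19, stop UAA at 28 → 12 nt.
Frame 2: UUG UAA CUG AUC AAG CUA UGG ACA AAU AAG AUG GAG GAC AGU UAG UCA CAG — AUG at 32, stop UAG at 44 → 15 nt.
Frame 3: UGU AAC UGA UCA AGC UAU GGA CAA AUA AGA UGG AGG ACA GUU AGU CAC AGC — no AUG→stop ORF.
ORFs ≥ 6 nucleotides: frame 1 19–30 (12 nucleotides), frame 2 32–46 (15 nucleotides). Count = 2.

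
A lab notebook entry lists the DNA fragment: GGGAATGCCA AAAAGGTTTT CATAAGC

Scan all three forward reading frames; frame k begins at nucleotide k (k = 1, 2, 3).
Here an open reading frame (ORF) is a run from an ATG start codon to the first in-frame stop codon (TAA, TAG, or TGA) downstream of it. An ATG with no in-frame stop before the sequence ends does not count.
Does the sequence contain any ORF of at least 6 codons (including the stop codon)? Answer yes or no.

Frame 1: GGG AAT GCC AAA AAG GTT TTC ATA AGC — no ATG→stop ORF.
Frame 2: GGA ATG CCA AAA AGG TTT TCA TAA — ATG at 5, stop TAA at 23 → 21 nt.
Frame 3: GAA TGC CAA AAA GGT TTT CAT AAG — no ATG→stop ORF.
Frame 2 has an ORF of 7 codons (positions 5–25) ≥ 6, so yes.

yes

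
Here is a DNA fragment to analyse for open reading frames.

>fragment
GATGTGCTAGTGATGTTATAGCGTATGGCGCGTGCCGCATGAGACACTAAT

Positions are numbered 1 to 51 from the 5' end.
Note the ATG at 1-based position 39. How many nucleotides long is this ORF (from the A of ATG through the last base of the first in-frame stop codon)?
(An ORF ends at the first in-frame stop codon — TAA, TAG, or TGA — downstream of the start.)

Codons from position 39: ATG (39–41), AGA (42–44), CAC (45–47), TAA (48–50).
TAA is the first in-frame stop; ORF spans 39–50, 12 nucleotides.

12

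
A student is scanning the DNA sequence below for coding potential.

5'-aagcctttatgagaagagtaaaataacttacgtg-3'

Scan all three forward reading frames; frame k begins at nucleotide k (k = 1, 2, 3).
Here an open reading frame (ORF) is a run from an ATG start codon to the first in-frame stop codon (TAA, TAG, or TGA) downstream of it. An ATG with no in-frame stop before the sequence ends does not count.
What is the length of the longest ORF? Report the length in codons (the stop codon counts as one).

Frame 1: AAG CCT TTA TGA GAA GAG TAA AAT AAC TTA CGT — no ATG→stop ORF.
Frame 2: AGC CTT TAT GAG AAG AGT AAA ATA ACT TAC GTG — no ATG→stop ORF.
Frame 3: GCC TTT ATG AGA AGA GTA AAA TAA CTT ACG — ATG at 9, stop TAA at 24 → 18 nt.
Longest: frame 3, positions 9–26, 18 nt = 6 codons = 5 aa. → 6 codons.

6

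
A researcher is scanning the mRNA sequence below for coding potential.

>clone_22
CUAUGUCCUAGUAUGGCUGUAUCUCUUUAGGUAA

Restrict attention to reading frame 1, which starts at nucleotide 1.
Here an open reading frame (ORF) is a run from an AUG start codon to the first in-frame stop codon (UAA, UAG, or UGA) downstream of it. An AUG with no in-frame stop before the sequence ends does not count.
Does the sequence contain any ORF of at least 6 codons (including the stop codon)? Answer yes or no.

Frame 1: CUA UGU CCU AGU AUG GCU GUA UCU CUU UAG GUA — AUG at 13, stop UAG at 28 → 18 nt.
Frame 1 has an ORF of 6 codons (positions 13–30) ≥ 6, so yes.

yes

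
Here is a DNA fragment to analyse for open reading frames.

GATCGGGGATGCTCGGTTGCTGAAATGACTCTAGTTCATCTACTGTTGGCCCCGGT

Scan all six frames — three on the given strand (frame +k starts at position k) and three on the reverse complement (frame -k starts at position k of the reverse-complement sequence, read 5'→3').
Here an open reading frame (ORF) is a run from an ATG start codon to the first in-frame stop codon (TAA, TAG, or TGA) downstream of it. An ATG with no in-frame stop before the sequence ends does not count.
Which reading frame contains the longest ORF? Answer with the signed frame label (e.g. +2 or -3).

Reverse complement (5'→3'): ACCGGGGCCAACAGTAGATGAACTAGAGTCATTTCAGCAACCGAGCATCCCCGATC
Frame +1: GAT CGG GGA TGC TCG GTT GCT GAA ATG ACT CTA GTT CAT CTA CTG TTG GCC CCG — no ATG→stop ORF.
Frame +2: ATC GGG GAT GCT CGG TTG CTG AAA TGA CTC TAG TTC ATC TAC TGT TGG CCC CGG — no ATG→stop ORF.
Frame +3: TCG GGG ATG CTC GGT TGC TGA AAT GAC TCT AGT TCA TCT ACT GTT GGC CCC GGT — ATG at 9, stop TGA at 21 → 15 nt.
Frame -1: ACC GGG GCC AAC AGT AGA TGA ACT AGA GTC ATT TCA GCA ACC GAG CAT CCC CGA — no ATG→stop ORF.
Frame -2: CCG GGG CCA ACA GTA GAT GAA CTA GAG TCA TTT CAG CAA CCG AGC ATC CCC GAT — no ATG→stop ORF.
Frame -3: CGG GGC CAA CAG TAG ATG AAC TAG AGT CAT TTC AGC AAC CGA GCA TCC CCG ATC — ATG at 18, stop TAG at 24 → 9 nt.
Longest ORF is 15 nt in frame +3 (positions 9–23).

+3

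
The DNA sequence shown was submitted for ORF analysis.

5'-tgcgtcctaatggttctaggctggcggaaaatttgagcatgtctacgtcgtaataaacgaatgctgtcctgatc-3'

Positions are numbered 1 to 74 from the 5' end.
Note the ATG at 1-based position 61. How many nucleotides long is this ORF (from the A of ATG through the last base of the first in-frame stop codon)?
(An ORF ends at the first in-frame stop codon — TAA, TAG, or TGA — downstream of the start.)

Codons from position 61: ATG (61–63), CTG (64–66), TCC (67–69), TGA (70–72).
TGA is the first in-frame stop; ORF spans 61–72, 12 nucleotides.

12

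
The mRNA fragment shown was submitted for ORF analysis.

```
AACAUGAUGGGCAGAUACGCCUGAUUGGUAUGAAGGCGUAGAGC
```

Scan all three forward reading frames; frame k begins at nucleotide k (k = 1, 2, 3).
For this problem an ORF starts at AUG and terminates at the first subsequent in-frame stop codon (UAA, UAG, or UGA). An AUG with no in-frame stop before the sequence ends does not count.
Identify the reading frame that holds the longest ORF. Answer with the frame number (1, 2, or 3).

Frame 1: AAC AUG AUG GGC AGA UAC GCC UGA UUG GUA UGA AGG CGU AGA — AUG at 4, stop UGA at 22 → 21 nt; AUG at 7, stop UGA at 22 → 18 nt.
Frame 2: ACA UGA UGG GCA GAU ACG CCU GAU UGG UAU GAA GGC GUA GAG — no AUG→stop ORF.
Frame 3: CAU GAU GGG CAG AUA CGC CUG AUU GGU AUG AAG GCG UAG AGC — AUG at 30, stop UAG at 39 → 12 nt.
Longest ORF is 21 nt in frame 1 (positions 4–24).

1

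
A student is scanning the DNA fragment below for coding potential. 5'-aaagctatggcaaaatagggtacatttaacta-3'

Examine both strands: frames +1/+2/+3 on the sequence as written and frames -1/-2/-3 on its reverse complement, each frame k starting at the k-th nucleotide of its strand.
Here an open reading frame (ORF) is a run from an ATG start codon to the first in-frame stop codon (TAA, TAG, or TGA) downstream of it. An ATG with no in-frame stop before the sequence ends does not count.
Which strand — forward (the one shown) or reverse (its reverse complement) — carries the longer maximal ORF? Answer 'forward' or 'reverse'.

reverse

Reverse complement (5'→3'): TAGTTAAATGTACCCTATTTTGCCATAGCTTT
Frame +1: AAA GCT ATG GCA AAA TAG GGT ACA TTT AAC — ATG at 7, stop TAG at 16 → 12 nt.
Frame +2: AAG CTA TGG CAA AAT AGG GTA CAT TTA ACT — no ATG→stop ORF.
Frame +3: AGC TAT GGC AAA ATA GGG TAC ATT TAA CTA — no ATG→stop ORF.
Frame -1: TAG TTA AAT GTA CCC TAT TTT GCC ATA GCT — no ATG→stop ORF.
Frame -2: AGT TAA ATG TAC CCT ATT TTG CCA TAG CTT — ATG at 8, stop TAG at 26 → 21 nt.
Frame -3: GTT AAA TGT ACC CTA TTT TGC CAT AGC TTT — no ATG→stop ORF.
Forward-strand max 12 nt; reverse-strand max 21 nt. The reverse strand has the longer ORF.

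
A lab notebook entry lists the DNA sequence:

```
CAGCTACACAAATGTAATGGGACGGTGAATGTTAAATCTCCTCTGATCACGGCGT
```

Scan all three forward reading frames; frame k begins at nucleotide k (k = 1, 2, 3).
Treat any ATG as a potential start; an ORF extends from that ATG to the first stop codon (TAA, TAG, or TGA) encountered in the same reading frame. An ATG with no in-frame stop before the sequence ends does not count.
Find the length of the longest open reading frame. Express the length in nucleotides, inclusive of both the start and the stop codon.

Frame 1: CAG CTA CAC AAA TGT AAT GGG ACG GTG AAT GTT AAA TCT CCT CTG ATC ACG GCG — no ATG→stop ORF.
Frame 2: AGC TAC ACA AAT GTA ATG GGA CGG TGA ATG TTA AAT CTC CTC TGA TCA CGG CGT — ATG at 17, stop TGA at 26 → 12 nt; ATG at 29, stop TGA at 44 → 18 nt.
Frame 3: GCT ACA CAA ATG TAA TGG GAC GGT GAA TGT TAA ATC TCC TCT GAT CAC GGC — ATG at 12, stop TAA at 15 → 6 nt.
Longest: frame 2, positions 29–46, 18 nt = 6 codons = 5 aa. → 18 nucleotides.

18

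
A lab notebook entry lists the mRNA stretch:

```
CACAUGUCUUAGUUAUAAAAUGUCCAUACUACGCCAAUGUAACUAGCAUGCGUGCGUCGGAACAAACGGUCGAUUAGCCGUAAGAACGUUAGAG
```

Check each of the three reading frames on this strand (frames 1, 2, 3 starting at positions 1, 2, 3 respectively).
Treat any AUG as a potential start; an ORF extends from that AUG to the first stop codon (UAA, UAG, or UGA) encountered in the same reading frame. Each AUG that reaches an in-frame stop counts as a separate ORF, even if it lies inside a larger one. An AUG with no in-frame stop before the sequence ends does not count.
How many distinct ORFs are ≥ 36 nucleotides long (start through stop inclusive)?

Frame 1: CAC AUG UCU UAG UUA UAA AAU GUC CAU ACU ACG CCA AUG UAA CUA GCA UGC GUG CGU CGG AAC AAA CGG UCG AUU AGC CGU AAG AAC GUU AGA — AUG at 4, stop UAG at 10 → 9 nt; AUG at 37, stop UAA at 40 → 6 nt.
Frame 2: ACA UGU CUU AGU UAU AAA AUG UCC AUA CUA CGC CAA UGU AAC UAG CAU GCG UGC GUC GGA ACA AAC GGU CGA UUA GCC GUA AGA ACG UUA GAG — AUG at 20, stop UAG at 44 → 27 nt.
Frame 3: CAU GUC UUA GUU AUA AAA UGU CCA UAC UAC GCC AAU GUA ACU AGC AUG CGU GCG UCG GAA CAA ACG GUC GAU UAG CCG UAA GAA CGU UAG — AUG at 48, stop UAG at 75 → 30 nt.
No ORF reaches 36 nucleotides. Count = 0.

0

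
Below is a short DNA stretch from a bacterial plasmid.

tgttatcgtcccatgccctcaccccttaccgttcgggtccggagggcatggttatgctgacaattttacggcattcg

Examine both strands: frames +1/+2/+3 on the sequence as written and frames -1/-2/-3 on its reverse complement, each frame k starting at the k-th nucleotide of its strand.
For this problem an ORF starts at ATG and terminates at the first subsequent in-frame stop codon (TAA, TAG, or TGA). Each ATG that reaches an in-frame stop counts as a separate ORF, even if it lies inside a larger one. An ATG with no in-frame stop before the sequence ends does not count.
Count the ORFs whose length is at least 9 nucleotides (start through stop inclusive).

Reverse complement (5'→3'): CGAATGCCGTAAAATTGTCAGCATAACCATGCCCTCCGGACCCGAACGGTAAGGGGTGAGGGCATGGGACGATAACA
Frame +1: TGT TAT CGT CCC ATG CCC TCA CCC CTT ACC GTT CGG GTC CGG AGG GCA TGG TTA TGC TGA CAA TTT TAC GGC ATT — ATG at 13, stop TGA at 58 → 48 nt.
Frame +2: GTT ATC GTC CCA TGC CCT CAC CCC TTA CCG TTC GGG TCC GGA GGG CAT GGT TAT GCT GAC AAT TTT ACG GCA TTC — no ATG→stop ORF.
Frame +3: TTA TCG TCC CAT GCC CTC ACC CCT TAC CGT TCG GGT CCG GAG GGC ATG GTT ATG CTG ACA ATT TTA CGG CAT TCG — no ATG→stop ORF.
Frame -1: CGA ATG CCG TAA AAT TGT CAG CAT AAC CAT GCC CTC CGG ACC CGA ACG GTA AGG GGT GAG GGC ATG GGA CGA TAA — ATG at 4, stop TAA at 10 → 9 nt; ATG at 64, stop TAA at 73 → 12 nt.
Frame -2: GAA TGC CGT AAA ATT GTC AGC ATA ACC ATG CCC TCC GGA CCC GAA CGG TAA GGG GTG AGG GCA TGG GAC GAT AAC — ATG at 29, stop TAA at 50 → 24 nt.
Frame -3: AAT GCC GTA AAA TTG TCA GCA TAA CCA TGC CCT CCG GAC CCG AAC GGT AAG GGG TGA GGG CAT GGG ACG ATA ACA — no ATG→stop ORF.
ORFs ≥ 9 nucleotides: frame +1 13–60 (48 nucleotides), frame -1 4–12 (9 nucleotides), frame -1 64–75 (12 nucleotides), frame -2 29–52 (24 nucleotides). Count = 4.

4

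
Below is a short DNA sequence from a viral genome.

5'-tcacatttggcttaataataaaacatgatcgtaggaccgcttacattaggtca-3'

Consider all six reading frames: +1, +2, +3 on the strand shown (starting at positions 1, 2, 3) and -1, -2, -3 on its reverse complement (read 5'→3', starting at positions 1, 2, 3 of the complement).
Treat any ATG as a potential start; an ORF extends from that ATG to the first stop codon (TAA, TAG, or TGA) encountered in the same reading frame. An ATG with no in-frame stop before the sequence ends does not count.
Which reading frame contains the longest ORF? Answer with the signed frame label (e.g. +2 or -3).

Reverse complement (5'→3'): TGACCTAATGTAAGCGGTCCTACGATCATGTTTTATTATTAAGCCAAATGTGA
Frame +1: TCA CAT TTG GCT TAA TAA TAA AAC ATG ATC GTA GGA CCG CTT ACA TTA GGT — no ATG→stop ORF.
Frame +2: CAC ATT TGG CTT AAT AAT AAA ACA TGA TCG TAG GAC CGC TTA CAT TAG GTC — no ATG→stop ORF.
Frame +3: ACA TTT GGC TTA ATA ATA AAA CAT GAT CGT AGG ACC GCT TAC ATT AGG TCA — no ATG→stop ORF.
Frame -1: TGA CCT AAT GTA AGC GGT CCT ACG ATC ATG TTT TAT TAT TAA GCC AAA TGT — ATG at 28, stop TAA at 40 → 15 nt.
Frame -2: GAC CTA ATG TAA GCG GTC CTA CGA TCA TGT TTT ATT ATT AAG CCA AAT GTG — ATG at 8, stop TAA at 11 → 6 nt.
Frame -3: ACC TAA TGT AAG CGG TCC TAC GAT CAT GTT TTA TTA TTA AGC CAA ATG TGA — ATG at 48, stop TGA at 51 → 6 nt.
Longest ORF is 15 nt in frame -1 (positions 28–42).

-1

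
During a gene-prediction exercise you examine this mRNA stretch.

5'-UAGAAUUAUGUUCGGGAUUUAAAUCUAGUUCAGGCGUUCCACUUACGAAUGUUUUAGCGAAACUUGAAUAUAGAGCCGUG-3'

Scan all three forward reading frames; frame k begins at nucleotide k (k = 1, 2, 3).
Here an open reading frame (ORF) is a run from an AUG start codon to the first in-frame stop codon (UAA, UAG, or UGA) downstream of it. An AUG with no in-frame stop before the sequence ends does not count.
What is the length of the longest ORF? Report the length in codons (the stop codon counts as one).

Frame 1: UAG AAU UAU GUU CGG GAU UUA AAU CUA GUU CAG GCG UUC CAC UUA CGA AUG UUU UAG CGA AAC UUG AAU AUA GAG CCG — AUG at 49, stop UAG at 55 → 9 nt.
Frame 2: AGA AUU AUG UUC GGG AUU UAA AUC UAG UUC AGG CGU UCC ACU UAC GAA UGU UUU AGC GAA ACU UGA AUA UAG AGC CGU — AUG at 8, stop UAA at 20 → 15 nt.
Frame 3: GAA UUA UGU UCG GGA UUU AAA UCU AGU UCA GGC GUU CCA CUU ACG AAU GUU UUA GCG AAA CUU GAA UAU AGA GCC GUG — no AUG→stop ORF.
Longest: frame 2, positions 8–22, 15 nt = 5 codons = 4 aa. → 5 codons.

5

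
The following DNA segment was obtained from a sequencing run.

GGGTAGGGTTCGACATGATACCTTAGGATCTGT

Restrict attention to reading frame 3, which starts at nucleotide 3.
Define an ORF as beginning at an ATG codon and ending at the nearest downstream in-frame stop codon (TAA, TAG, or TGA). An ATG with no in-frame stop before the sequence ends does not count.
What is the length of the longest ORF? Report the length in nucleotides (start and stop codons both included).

Frame 3: GTA GGG TTC GAC ATG ATA CCT TAG GAT CTG — ATG at 15, stop TAG at 24 → 12 nt.
Longest: frame 3, positions 15–26, 12 nt = 4 codons = 3 aa. → 12 nucleotides.

12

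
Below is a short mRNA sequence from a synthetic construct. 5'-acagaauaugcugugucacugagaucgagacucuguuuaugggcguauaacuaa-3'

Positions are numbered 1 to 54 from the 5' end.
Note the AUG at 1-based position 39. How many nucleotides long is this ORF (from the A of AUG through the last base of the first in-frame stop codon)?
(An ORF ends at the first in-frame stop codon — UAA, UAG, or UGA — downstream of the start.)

12

Codons from position 39: AUG (39–41), GGC (42–44), GUA (45–47), UAA (48–50).
UAA is the first in-frame stop; ORF spans 39–50, 12 nucleotides.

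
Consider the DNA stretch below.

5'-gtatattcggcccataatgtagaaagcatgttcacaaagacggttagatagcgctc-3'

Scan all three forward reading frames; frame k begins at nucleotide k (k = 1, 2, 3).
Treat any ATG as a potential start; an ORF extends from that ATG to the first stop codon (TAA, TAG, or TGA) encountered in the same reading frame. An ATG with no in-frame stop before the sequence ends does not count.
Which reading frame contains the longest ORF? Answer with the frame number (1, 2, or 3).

Frame 1: GTA TAT TCG GCC CAT AAT GTA GAA AGC ATG TTC ACA AAG ACG GTT AGA TAG CGC — ATG at 28, stop TAG at 49 → 24 nt.
Frame 2: TAT ATT CGG CCC ATA ATG TAG AAA GCA TGT TCA CAA AGA CGG TTA GAT AGC GCT — ATG at 17, stop TAG at 20 → 6 nt.
Frame 3: ATA TTC GGC CCA TAA TGT AGA AAG CAT GTT CAC AAA GAC GGT TAG ATA GCG CTC — no ATG→stop ORF.
Longest ORF is 24 nt in frame 1 (positions 28–51).

1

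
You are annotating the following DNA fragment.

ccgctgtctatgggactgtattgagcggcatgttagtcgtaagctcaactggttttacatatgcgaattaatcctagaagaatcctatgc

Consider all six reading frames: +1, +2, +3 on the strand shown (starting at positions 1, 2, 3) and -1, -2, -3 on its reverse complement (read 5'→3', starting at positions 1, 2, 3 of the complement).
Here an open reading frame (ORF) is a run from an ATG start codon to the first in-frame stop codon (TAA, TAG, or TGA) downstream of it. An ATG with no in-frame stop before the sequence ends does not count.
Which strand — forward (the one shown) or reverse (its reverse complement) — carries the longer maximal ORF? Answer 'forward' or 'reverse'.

Reverse complement (5'→3'): GCATAGGATTCTTCTAGGATTAATTCGCATATGTAAAACCAGTTGAGCTTACGACTAACATGCCGCTCAATACAGTCCCATAGACAGCGG
Frame +1: CCG CTG TCT ATG GGA CTG TAT TGA GCG GCA TGT TAG TCG TAA GCT CAA CTG GTT TTA CAT ATG CGA ATT AAT CCT AGA AGA ATC CTA TGC — ATG at 10, stop TGA at 22 → 15 nt.
Frame +2: CGC TGT CTA TGG GAC TGT ATT GAG CGG CAT GTT AGT CGT AAG CTC AAC TGG TTT TAC ATA TGC GAA TTA ATC CTA GAA GAA TCC TAT — no ATG→stop ORF.
Frame +3: GCT GTC TAT GGG ACT GTA TTG AGC GGC ATG TTA GTC GTA AGC TCA ACT GGT TTT ACA TAT GCG AAT TAA TCC TAG AAG AAT CCT ATG — ATG at 30, stop TAA at 69 → 42 nt.
Frame -1: GCA TAG GAT TCT TCT AGG ATT AAT TCG CAT ATG TAA AAC CAG TTG AGC TTA CGA CTA ACA TGC CGC TCA ATA CAG TCC CAT AGA CAG CGG — ATG at 31, stop TAA at 34 → 6 nt.
Frame -2: CAT AGG ATT CTT CTA GGA TTA ATT CGC ATA TGT AAA ACC AGT TGA GCT TAC GAC TAA CAT GCC GCT CAA TAC AGT CCC ATA GAC AGC — no ATG→stop ORF.
Frame -3: ATA GGA TTC TTC TAG GAT TAA TTC GCA TAT GTA AAA CCA GTT GAG CTT ACG ACT AAC ATG CCG CTC AAT ACA GTC CCA TAG ACA GCG — ATG at 60, stop TAG at 81 → 24 nt.
Forward-strand max 42 nt; reverse-strand max 24 nt. The forward strand has the longer ORF.

forward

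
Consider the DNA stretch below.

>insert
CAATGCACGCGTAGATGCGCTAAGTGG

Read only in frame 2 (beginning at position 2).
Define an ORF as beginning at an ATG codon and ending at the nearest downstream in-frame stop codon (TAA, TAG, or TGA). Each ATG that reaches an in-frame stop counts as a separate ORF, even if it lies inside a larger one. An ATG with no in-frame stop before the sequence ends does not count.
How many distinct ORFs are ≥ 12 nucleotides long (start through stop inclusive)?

Frame 2: AAT GCA CGC GTA GAT GCG CTA AGT — no ATG→stop ORF.
No ORF reaches 12 nucleotides. Count = 0.

0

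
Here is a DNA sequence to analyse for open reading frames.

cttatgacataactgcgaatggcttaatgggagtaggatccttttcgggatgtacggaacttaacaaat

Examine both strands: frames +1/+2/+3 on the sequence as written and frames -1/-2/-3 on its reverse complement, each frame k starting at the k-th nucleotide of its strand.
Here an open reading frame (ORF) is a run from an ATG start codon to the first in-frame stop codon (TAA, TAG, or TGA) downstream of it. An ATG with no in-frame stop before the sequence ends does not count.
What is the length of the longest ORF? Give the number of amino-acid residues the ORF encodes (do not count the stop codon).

4

Reverse complement (5'→3'): ATTTGTTAAGTTCCGTACATCCCGAAAAGGATCCTACTCCCATTAAGCCATTCGCAGTTATGTCATAAG
Frame +1: CTT ATG ACA TAA CTG CGA ATG GCT TAA TGG GAG TAG GAT CCT TTT CGG GAT GTA CGG AAC TTA ACA AAT — ATG at 4, stop TAA at 10 → 9 nt; ATG at 19, stop TAA at 25 → 9 nt.
Frame +2: TTA TGA CAT AAC TGC GAA TGG CTT AAT GGG AGT AGG ATC CTT TTC GGG ATG TAC GGA ACT TAA CAA — ATG at 50, stop TAA at 62 → 15 nt.
Frame +3: TAT GAC ATA ACT GCG AAT GGC TTA ATG GGA GTA GGA TCC TTT TCG GGA TGT ACG GAA CTT AAC AAA — no ATG→stop ORF.
Frame -1: ATT TGT TAA GTT CCG TAC ATC CCG AAA AGG ATC CTA CTC CCA TTA AGC CAT TCG CAG TTA TGT CAT AAG — no ATG→stop ORF.
Frame -2: TTT GTT AAG TTC CGT ACA TCC CGA AAA GGA TCC TAC TCC CAT TAA GCC ATT CGC AGT TAT GTC ATA — no ATG→stop ORF.
Frame -3: TTG TTA AGT TCC GTA CAT CCC GAA AAG GAT CCT ACT CCC ATT AAG CCA TTC GCA GTT ATG TCA TAA — ATG at 60, stop TAA at 66 → 9 nt.
Longest: frame +2, positions 50–64, 15 nt = 5 codons = 4 aa. → 4 amino acids.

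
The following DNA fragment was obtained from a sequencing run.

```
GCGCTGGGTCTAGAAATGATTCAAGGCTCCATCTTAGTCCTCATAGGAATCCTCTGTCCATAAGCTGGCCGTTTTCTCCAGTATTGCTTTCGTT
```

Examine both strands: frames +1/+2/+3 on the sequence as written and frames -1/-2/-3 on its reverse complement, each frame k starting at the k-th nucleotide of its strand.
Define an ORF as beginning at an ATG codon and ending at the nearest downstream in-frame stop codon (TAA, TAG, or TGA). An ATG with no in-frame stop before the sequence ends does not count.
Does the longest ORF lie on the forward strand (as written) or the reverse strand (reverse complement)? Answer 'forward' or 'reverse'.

Reverse complement (5'→3'): AACGAAAGCAATACTGGAGAAAACGGCCAGCTTATGGACAGAGGATTCCTATGAGGACTAAGATGGAGCCTTGAATCATTTCTAGACCCAGCGC
Frame +1: GCG CTG GGT CTA GAA ATG ATT CAA GGC TCC ATC TTA GTC CTC ATA GGA ATC CTC TGT CCA TAA GCT GGC CGT TTT CTC CAG TAT TGC TTT CGT — ATG at 16, stop TAA at 61 → 48 nt.
Frame +2: CGC TGG GTC TAG AAA TGA TTC AAG GCT CCA TCT TAG TCC TCA TAG GAA TCC TCT GTC CAT AAG CTG GCC GTT TTC TCC AGT ATT GCT TTC GTT — no ATG→stop ORF.
Frame +3: GCT GGG TCT AGA AAT GAT TCA AGG CTC CAT CTT AGT CCT CAT AGG AAT CCT CTG TCC ATA AGC TGG CCG TTT TCT CCA GTA TTG CTT TCG — no ATG→stop ORF.
Frame -1: AAC GAA AGC AAT ACT GGA GAA AAC GGC CAG CTT ATG GAC AGA GGA TTC CTA TGA GGA CTA AGA TGG AGC CTT GAA TCA TTT CTA GAC CCA GCG — ATG at 34, stop TGA at 52 → 21 nt.
Frame -2: ACG AAA GCA ATA CTG GAG AAA ACG GCC AGC TTA TGG ACA GAG GAT TCC TAT GAG GAC TAA GAT GGA GCC TTG AAT CAT TTC TAG ACC CAG CGC — no ATG→stop ORF.
Frame -3: CGA AAG CAA TAC TGG AGA AAA CGG CCA GCT TAT GGA CAG AGG ATT CCT ATG AGG ACT AAG ATG GAG CCT TGA ATC ATT TCT AGA CCC AGC — ATG at 51, stop TGA at 72 → 24 nt; ATG at 63, stop TGA at 72 → 12 nt.
Forward-strand max 48 nt; reverse-strand max 24 nt. The forward strand has the longer ORF.

forward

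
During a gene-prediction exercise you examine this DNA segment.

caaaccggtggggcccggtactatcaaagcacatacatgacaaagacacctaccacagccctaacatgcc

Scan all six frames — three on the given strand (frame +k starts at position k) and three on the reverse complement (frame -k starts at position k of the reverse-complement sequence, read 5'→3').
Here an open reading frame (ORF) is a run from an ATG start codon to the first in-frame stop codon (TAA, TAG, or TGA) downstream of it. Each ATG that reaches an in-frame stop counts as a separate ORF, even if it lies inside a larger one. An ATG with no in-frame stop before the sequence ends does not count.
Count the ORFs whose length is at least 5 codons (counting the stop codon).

Reverse complement (5'→3'): GGCATGTTAGGGCTGTGGTAGGTGTCTTTGTCATGTATGTGCTTTGATAGTACCGGGCCCCACCGGTTTG
Frame +1: CAA ACC GGT GGG GCC CGG TAC TAT CAA AGC ACA TAC ATG ACA AAG ACA CCT ACC ACA GCC CTA ACA TGC — no ATG→stop ORF.
Frame +2: AAA CCG GTG GGG CCC GGT ACT ATC AAA GCA CAT ACA TGA CAA AGA CAC CTA CCA CAG CCC TAA CAT GCC — no ATG→stop ORF.
Frame +3: AAC CGG TGG GGC CCG GTA CTA TCA AAG CAC ATA CAT GAC AAA GAC ACC TAC CAC AGC CCT AAC ATG — no ATG→stop ORF.
Frame -1: GGC ATG TTA GGG CTG TGG TAG GTG TCT TTG TCA TGT ATG TGC TTT GAT AGT ACC GGG CCC CAC CGG TTT — ATG at 4, stop TAG at 19 → 18 nt.
Frame -2: GCA TGT TAG GGC TGT GGT AGG TGT CTT TGT CAT GTA TGT GCT TTG ATA GTA CCG GGC CCC ACC GGT TTG — no ATG→stop ORF.
Frame -3: CAT GTT AGG GCT GTG GTA GGT GTC TTT GTC ATG TAT GTG CTT TGA TAG TAC CGG GCC CCA CCG GTT — ATG at 33, stop TGA at 45 → 15 nt.
ORFs ≥ 5 codons: frame -1 4–21 (6 codons), frame -3 33–47 (5 codons). Count = 2.

2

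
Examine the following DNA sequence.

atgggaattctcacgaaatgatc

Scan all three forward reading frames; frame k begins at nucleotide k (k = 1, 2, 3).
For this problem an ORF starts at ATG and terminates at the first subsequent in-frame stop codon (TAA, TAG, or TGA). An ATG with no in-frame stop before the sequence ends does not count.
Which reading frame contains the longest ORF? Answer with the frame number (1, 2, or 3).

Frame 1: ATG GGA ATT CTC ACG AAA TGA — ATG at 1, stop TGA at 19 → 21 nt.
Frame 2: TGG GAA TTC TCA CGA AAT GAT — no ATG→stop ORF.
Frame 3: GGG AAT TCT CAC GAA ATG ATC — no ATG→stop ORF.
Longest ORF is 21 nt in frame 1 (positions 1–21).

1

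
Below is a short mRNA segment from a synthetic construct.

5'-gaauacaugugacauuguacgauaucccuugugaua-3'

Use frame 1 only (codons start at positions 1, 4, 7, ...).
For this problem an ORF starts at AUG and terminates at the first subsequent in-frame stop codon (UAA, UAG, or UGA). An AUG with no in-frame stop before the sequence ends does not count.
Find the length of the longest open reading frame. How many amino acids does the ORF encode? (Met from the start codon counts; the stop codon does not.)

1

Frame 1: GAA UAC AUG UGA CAU UGU ACG AUA UCC CUU GUG AUA — AUG at 7, stop UGA at 10 → 6 nt.
Longest: frame 1, positions 7–12, 6 nt = 2 codons = 1 aa. → 1 amino acids.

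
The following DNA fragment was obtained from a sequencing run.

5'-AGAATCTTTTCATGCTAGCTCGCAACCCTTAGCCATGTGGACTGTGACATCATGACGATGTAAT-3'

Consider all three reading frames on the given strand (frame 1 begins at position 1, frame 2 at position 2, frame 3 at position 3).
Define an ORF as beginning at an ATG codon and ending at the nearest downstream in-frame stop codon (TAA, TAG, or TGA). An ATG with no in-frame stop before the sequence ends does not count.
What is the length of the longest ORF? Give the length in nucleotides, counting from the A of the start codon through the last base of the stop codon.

Frame 1: AGA ATC TTT TCA TGC TAG CTC GCA ACC CTT AGC CAT GTG GAC TGT GAC ATC ATG ACG ATG TAA — ATG at 52, stop TAA at 61 → 12 nt; ATG at 58, stop TAA at 61 → 6 nt.
Frame 2: GAA TCT TTT CAT GCT AGC TCG CAA CCC TTA GCC ATG TGG ACT GTG ACA TCA TGA CGA TGT AAT — ATG at 35, stop TGA at 53 → 21 nt.
Frame 3: AAT CTT TTC ATG CTA GCT CGC AAC CCT TAG CCA TGT GGA CTG TGA CAT CAT GAC GAT GTA — ATG at 12, stop TAG at 30 → 21 nt.
Longest: frame 2, positions 35–55, 21 nt = 7 codons = 6 aa. → 21 nucleotides.

21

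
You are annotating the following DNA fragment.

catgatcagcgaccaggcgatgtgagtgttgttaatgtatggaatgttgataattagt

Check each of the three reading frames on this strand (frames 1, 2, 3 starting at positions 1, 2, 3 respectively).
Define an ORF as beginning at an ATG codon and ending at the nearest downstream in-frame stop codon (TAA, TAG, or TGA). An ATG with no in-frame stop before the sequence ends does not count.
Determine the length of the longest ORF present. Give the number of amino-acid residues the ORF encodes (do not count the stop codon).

Frame 1: CAT GAT CAG CGA CCA GGC GAT GTG AGT GTT GTT AAT GTA TGG AAT GTT GAT AAT TAG — no ATG→stop ORF.
Frame 2: ATG ATC AGC GAC CAG GCG ATG TGA GTG TTG TTA ATG TAT GGA ATG TTG ATA ATT AGT — ATG at 2, stop TGA at 23 → 24 nt; ATG at 20, stop TGA at 23 → 6 nt.
Frame 3: TGA TCA GCG ACC AGG CGA TGT GAG TGT TGT TAA TGT ATG GAA TGT TGA TAA TTA — ATG at 39, stop TGA at 48 → 12 nt.
Longest: frame 2, positions 2–25, 24 nt = 8 codons = 7 aa. → 7 amino acids.

7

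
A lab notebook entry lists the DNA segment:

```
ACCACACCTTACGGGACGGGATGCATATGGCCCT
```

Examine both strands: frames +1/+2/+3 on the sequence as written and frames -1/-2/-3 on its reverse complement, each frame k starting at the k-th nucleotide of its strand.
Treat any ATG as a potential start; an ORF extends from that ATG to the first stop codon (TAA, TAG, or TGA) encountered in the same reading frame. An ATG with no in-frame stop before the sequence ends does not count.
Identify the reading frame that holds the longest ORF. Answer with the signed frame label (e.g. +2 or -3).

-3

Reverse complement (5'→3'): AGGGCCATATGCATCCCGTCCCGTAAGGTGTGGT
Frame +1: ACC ACA CCT TAC GGG ACG GGA TGC ATA TGG CCC — no ATG→stop ORF.
Frame +2: CCA CAC CTT ACG GGA CGG GAT GCA TAT GGC CCT — no ATG→stop ORF.
Frame +3: CAC ACC TTA CGG GAC GGG ATG CAT ATG GCC — no ATG→stop ORF.
Frame -1: AGG GCC ATA TGC ATC CCG TCC CGT AAG GTG TGG — no ATG→stop ORF.
Frame -2: GGG CCA TAT GCA TCC CGT CCC GTA AGG TGT GGT — no ATG→stop ORF.
Frame -3: GGC CAT ATG CAT CCC GTC CCG TAA GGT GTG — ATG at 9, stop TAA at 24 → 18 nt.
Longest ORF is 18 nt in frame -3 (positions 9–26).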